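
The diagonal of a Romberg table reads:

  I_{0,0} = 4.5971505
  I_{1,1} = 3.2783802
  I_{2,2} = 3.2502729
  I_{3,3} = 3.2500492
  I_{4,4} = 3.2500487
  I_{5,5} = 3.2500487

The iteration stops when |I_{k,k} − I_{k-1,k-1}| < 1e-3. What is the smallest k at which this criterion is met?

k = 3

|I_{1,1} − I_{0,0}| = 1.3187703 ≥ 1e-3
|I_{2,2} − I_{1,1}| = 0.0281073 ≥ 1e-3
|I_{3,3} − I_{2,2}| = 0.0002237 < 1e-3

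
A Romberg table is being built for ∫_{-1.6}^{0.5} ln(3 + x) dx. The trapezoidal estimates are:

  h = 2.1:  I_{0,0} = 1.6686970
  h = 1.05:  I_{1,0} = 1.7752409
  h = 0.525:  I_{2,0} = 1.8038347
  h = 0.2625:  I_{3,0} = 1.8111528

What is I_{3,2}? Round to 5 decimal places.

Richardson extrapolation on the trapezoidal column (denominator 4−1=3):
I_{2,1} = 1.8038347 + (1.8038347 − 1.7752409)/3 = 1.8133660
I_{3,1} = (4·1.8111528 − 1.8038347) / 3 = 1.8135922
I_{3,2} = 1.8135922 + (1.8135922 − 1.8133660)/15 = 1.8136073

1.81361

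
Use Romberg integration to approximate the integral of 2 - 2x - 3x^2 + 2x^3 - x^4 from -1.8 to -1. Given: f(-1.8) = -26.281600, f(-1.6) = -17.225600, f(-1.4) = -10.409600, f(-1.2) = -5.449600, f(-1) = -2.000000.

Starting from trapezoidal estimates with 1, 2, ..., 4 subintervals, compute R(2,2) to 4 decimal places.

R(0,0) (trapezoid, 1 panel, h=0.8000): -11.312640
R(1,0) (trapezoid, 2 panels, h=0.4000): -9.820160
R(2,0) (trapezoid, 4 panels, h=0.2000): -9.445120
R(1,1) = -9.820160 + (-9.820160 − (-11.312640))/3 = -9.322667
R(2,1) = -9.445120 + (-9.445120 − (-9.820160))/3 = -9.320107
R(2,2) = -9.320107 + (-9.320107 − (-9.322667))/15 = -9.319936

-9.3199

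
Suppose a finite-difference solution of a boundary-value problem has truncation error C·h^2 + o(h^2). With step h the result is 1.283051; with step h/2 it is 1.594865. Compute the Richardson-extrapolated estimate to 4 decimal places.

1.6988

Extrapolated value = (4·A(h/2) − A(h)) / (4 − 1)
= (4·1.594865 − 1.283051) / 3
= 5.096409 / 3 = 1.698803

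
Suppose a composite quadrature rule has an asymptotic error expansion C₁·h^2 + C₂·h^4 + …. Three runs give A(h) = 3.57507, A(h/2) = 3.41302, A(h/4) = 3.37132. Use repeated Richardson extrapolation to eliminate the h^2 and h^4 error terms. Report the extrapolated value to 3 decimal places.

3.357

First eliminate the h^2 term (factor 2^2 = 4):
  B₁ = (4·3.41302 − 3.57507)/3 = 3.35900
  B₂ = (4·3.37132 − 3.41302)/3 = 3.35742
Then eliminate the h^4 term (factor 2^4 = 16):
  (16·3.35742 − 3.35900)/15 = 3.35731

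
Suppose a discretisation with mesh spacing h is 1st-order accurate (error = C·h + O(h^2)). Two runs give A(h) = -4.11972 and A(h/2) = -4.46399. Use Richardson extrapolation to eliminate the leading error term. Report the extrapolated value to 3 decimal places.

The leading error scales as h; refining by a factor of 2 reduces it by 2^1 = 2.
Extrapolated value = (2·A(h/2) − A(h)) / (2 − 1)
= (2·(-4.46399) − (-4.11972)) / 1
= -4.80826 / 1 = -4.80826

-4.808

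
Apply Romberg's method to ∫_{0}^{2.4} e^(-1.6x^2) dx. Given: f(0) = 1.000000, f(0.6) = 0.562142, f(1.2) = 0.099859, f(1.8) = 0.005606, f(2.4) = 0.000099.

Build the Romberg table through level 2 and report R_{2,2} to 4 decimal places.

0.7031

R_{0,0} (trapezoid, 1 panel, h=2.4000): 1.200119
R_{1,0} (trapezoid, 2 panels, h=1.2000): 0.719890
R_{2,0} (trapezoid, 4 panels, h=0.6000): 0.700594
R_{1,1} = 0.719890 + (0.719890 − 1.200119)/3 = 0.559814
R_{2,1} = 0.700594 + (0.700594 − 0.719890)/3 = 0.694162
R_{2,2} = 0.694162 + (0.694162 − 0.559814)/15 = 0.703119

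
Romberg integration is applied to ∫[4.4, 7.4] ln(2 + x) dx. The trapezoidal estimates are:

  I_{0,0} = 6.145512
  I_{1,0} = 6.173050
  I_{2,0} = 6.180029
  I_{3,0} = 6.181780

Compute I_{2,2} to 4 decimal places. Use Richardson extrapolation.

6.1824

Richardson extrapolation on the trapezoidal column (denominator 4−1=3):
I_{1,1} = 6.173050 + (6.173050 − 6.145512)/3 = 6.182229
I_{2,1} = (4·6.180029 − 6.173050) / 3 = 6.182355
I_{2,2} = 6.182355 + (6.182355 − 6.182229)/15 = 6.182363
(Column j=1 coincides with Simpson's rule on the same nodes.)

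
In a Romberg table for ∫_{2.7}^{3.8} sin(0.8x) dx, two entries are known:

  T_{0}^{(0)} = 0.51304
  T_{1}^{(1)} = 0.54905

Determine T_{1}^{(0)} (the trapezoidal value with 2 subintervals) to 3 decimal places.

0.540

From T_{1}^{(1)} = (4·T_{1}^{(0)} − T_{0}^{(0)})/3, solve for T_{1}^{(0)}:
4·T_{1}^{(0)} = 3·0.54905 + 0.51304 = 2.16019
T_{1}^{(0)} = 0.54005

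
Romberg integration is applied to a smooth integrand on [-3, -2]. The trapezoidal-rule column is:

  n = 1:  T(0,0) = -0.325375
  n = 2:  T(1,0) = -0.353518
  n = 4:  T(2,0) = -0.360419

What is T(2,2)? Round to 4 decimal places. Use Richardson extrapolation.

T(1,1) = (4·(-0.353518) − (-0.325375)) / 3 = -0.362899
T(2,1) = -0.360419 + (-0.360419 − (-0.353518))/3 = -0.362719
T(2,2) = -0.362719 + (-0.362719 − (-0.362899))/15 = -0.362707

-0.3627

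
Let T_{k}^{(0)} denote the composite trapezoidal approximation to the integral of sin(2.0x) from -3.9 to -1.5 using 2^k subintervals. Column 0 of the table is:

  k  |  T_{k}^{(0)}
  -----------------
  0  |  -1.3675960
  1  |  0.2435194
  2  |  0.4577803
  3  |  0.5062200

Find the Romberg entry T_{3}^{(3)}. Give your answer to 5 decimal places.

0.52206

Richardson extrapolation on the trapezoidal column (denominator 4−1=3):
T_{1}^{(1)} = 0.2435194 + (0.2435194 − (-1.3675960))/3 = 0.7805579
T_{2}^{(1)} = 0.4577803 + (0.4577803 − 0.2435194)/3 = 0.5292006
T_{3}^{(1)} = 0.5062200 + (0.5062200 − 0.4577803)/3 = 0.5223666
T_{2}^{(2)} = 0.5292006 + (0.5292006 − 0.7805579)/15 = 0.5124434
T_{3}^{(2)} = 0.5223666 + (0.5223666 − 0.5292006)/15 = 0.5219110
T_{3}^{(3)} = (64·0.5219110 − 0.5124434) / 63 = 0.5220613
(Column j=1 coincides with Simpson's rule on the same nodes.)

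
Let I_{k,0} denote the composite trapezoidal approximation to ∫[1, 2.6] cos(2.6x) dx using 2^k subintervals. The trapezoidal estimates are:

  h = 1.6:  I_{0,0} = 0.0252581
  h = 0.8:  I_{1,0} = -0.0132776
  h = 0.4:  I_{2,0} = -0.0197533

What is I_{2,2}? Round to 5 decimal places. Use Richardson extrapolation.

Richardson extrapolation on the trapezoidal column (denominator 4−1=3):
I_{1,1} = (4·(-0.0132776) − 0.0252581) / 3 = -0.0261228
I_{2,1} = -0.0197533 + (-0.0197533 − (-0.0132776))/3 = -0.0219119
I_{2,2} = -0.0219119 + (-0.0219119 − (-0.0261228))/15 = -0.0216312
(Column j=1 coincides with Simpson's rule on the same nodes.)

-0.02163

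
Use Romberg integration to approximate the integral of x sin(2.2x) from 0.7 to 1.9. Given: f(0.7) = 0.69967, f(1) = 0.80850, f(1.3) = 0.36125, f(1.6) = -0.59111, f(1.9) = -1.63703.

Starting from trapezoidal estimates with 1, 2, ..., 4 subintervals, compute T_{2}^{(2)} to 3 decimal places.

T_{0}^{(0)} (trapezoid, 1 panel, h=1.2000): -0.56242
T_{1}^{(0)} (trapezoid, 2 panels, h=0.6000): -0.06446
T_{2}^{(0)} (trapezoid, 4 panels, h=0.3000): 0.03299
T_{1}^{(1)} = -0.06446 + (-0.06446 − (-0.56242))/3 = 0.10153
T_{2}^{(1)} = 0.03299 + (0.03299 − (-0.06446))/3 = 0.06547
T_{2}^{(2)} = 0.06547 + (0.06547 − 0.10153)/15 = 0.06307

0.063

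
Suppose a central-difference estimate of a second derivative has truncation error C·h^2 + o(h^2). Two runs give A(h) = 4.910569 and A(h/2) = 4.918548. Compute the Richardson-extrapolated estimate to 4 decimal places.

The leading error scales as h^2; refining by a factor of 2 reduces it by 2^2 = 4.
Extrapolated value = (4·A(h/2) − A(h)) / (4 − 1)
= (4·4.918548 − 4.910569) / 3
= 14.763623 / 3 = 4.921208

4.9212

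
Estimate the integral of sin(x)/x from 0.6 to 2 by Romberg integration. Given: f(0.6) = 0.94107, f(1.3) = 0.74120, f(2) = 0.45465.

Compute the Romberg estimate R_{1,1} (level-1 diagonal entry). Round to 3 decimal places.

R_{0,0} (trapezoid, 1 panel, h=1.4000): 0.97700
R_{1,0} (trapezoid, 2 panels, h=0.7000): 1.00734
R_{1,1} = 1.00734 + (1.00734 − 0.97700)/3 = 1.01745

1.017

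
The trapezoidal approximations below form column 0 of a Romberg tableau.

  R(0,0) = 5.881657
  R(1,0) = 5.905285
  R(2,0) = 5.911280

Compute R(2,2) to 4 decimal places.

Richardson extrapolation on the trapezoidal column (denominator 4−1=3):
R(1,1) = 5.905285 + (5.905285 − 5.881657)/3 = 5.913161
R(2,1) = (4·5.911280 − 5.905285) / 3 = 5.913278
R(2,2) = (16·5.913278 − 5.913161) / 15 = 5.913286
(Column j=1 coincides with Simpson's rule on the same nodes.)

5.9133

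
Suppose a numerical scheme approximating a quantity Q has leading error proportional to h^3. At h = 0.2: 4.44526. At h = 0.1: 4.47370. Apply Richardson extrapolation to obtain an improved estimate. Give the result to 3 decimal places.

Extrapolated value = (8·A(h/2) − A(h)) / (8 − 1)
= (8·4.47370 − 4.44526) / 7
= 31.34434 / 7 = 4.47776

4.478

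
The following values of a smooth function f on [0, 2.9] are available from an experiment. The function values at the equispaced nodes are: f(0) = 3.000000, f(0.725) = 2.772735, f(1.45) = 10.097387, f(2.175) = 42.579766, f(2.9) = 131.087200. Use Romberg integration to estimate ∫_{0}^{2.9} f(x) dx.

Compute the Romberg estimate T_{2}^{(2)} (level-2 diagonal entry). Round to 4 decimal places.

80.9119

T_{0}^{(0)} (trapezoid, 1 panel, h=2.9000): 194.426440
T_{1}^{(0)} (trapezoid, 2 panels, h=1.4500): 111.854431
T_{2}^{(0)} (trapezoid, 4 panels, h=0.7250): 88.807779
T_{1}^{(1)} = 111.854431 + (111.854431 − 194.426440)/3 = 84.330428
T_{2}^{(1)} = 88.807779 + (88.807779 − 111.854431)/3 = 81.125562
T_{2}^{(2)} = 81.125562 + (81.125562 − 84.330428)/15 = 80.911904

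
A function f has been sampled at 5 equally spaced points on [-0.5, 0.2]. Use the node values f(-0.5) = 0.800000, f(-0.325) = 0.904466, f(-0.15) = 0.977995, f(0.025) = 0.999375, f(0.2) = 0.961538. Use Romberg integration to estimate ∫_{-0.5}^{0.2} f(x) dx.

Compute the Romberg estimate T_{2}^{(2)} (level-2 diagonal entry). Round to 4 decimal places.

T_{0}^{(0)} (trapezoid, 1 panel, h=0.7000): 0.616538
T_{1}^{(0)} (trapezoid, 2 panels, h=0.3500): 0.650567
T_{2}^{(0)} (trapezoid, 4 panels, h=0.1750): 0.658456
T_{1}^{(1)} = 0.650567 + (0.650567 − 0.616538)/3 = 0.661910
T_{2}^{(1)} = 0.658456 + (0.658456 − 0.650567)/3 = 0.661086
T_{2}^{(2)} = 0.661086 + (0.661086 − 0.661910)/15 = 0.661031

0.6610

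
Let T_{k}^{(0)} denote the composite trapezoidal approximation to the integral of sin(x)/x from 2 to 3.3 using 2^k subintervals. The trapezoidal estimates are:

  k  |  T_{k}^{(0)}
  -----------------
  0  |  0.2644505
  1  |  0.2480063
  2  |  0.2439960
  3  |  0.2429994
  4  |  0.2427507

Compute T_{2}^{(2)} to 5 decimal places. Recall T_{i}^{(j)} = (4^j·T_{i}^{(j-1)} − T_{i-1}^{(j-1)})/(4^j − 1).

Richardson extrapolation on the trapezoidal column (denominator 4−1=3):
T_{1}^{(1)} = 0.2480063 + (0.2480063 − 0.2644505)/3 = 0.2425249
T_{2}^{(1)} = 0.2439960 + (0.2439960 − 0.2480063)/3 = 0.2426592
T_{2}^{(2)} = (16·0.2426592 − 0.2425249) / 15 = 0.2426682
(Column j=1 coincides with Simpson's rule on the same nodes.)

0.24267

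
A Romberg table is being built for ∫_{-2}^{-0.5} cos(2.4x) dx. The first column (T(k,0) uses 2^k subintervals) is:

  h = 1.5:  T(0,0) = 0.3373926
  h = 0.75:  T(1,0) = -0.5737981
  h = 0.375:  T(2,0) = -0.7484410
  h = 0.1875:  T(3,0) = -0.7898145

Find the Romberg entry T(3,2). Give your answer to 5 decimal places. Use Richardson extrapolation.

-0.80340

Richardson extrapolation on the trapezoidal column (denominator 4−1=3):
T(2,1) = (4·(-0.7484410) − (-0.5737981)) / 3 = -0.8066553
T(3,1) = -0.7898145 + (-0.7898145 − (-0.7484410))/3 = -0.8036057
T(3,2) = -0.8036057 + (-0.8036057 − (-0.8066553))/15 = -0.8034024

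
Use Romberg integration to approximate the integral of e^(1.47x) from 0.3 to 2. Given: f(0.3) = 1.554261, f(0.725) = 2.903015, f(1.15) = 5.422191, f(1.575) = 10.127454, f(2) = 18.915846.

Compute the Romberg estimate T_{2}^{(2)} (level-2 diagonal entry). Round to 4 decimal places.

11.8118

T_{0}^{(0)} (trapezoid, 1 panel, h=1.7000): 17.399591
T_{1}^{(0)} (trapezoid, 2 panels, h=0.8500): 13.308658
T_{2}^{(0)} (trapezoid, 4 panels, h=0.4250): 12.192278
T_{1}^{(1)} = 13.308658 + (13.308658 − 17.399591)/3 = 11.945014
T_{2}^{(1)} = 12.192278 + (12.192278 − 13.308658)/3 = 11.820151
T_{2}^{(2)} = 11.820151 + (11.820151 − 11.945014)/15 = 11.811827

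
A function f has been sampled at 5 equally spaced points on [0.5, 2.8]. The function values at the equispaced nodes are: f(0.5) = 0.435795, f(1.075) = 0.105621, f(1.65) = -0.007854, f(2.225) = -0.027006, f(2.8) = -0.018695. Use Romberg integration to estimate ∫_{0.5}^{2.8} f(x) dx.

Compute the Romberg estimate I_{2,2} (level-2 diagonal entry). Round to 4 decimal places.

I_{0,0} (trapezoid, 1 panel, h=2.3000): 0.479665
I_{1,0} (trapezoid, 2 panels, h=1.1500): 0.230800
I_{2,0} (trapezoid, 4 panels, h=0.5750): 0.160604
I_{1,1} = 0.230800 + (0.230800 − 0.479665)/3 = 0.147845
I_{2,1} = 0.160604 + (0.160604 − 0.230800)/3 = 0.137205
I_{2,2} = 0.137205 + (0.137205 − 0.147845)/15 = 0.136496

0.1365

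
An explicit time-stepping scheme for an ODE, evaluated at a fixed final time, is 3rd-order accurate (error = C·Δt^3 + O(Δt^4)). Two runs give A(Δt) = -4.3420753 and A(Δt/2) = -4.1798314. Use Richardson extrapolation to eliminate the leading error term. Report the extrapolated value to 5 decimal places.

-4.15665

Extrapolated value = (8·A(Δt/2) − A(Δt)) / (8 − 1)
= (8·(-4.1798314) − (-4.3420753)) / 7
= -29.0965759 / 7 = -4.1566537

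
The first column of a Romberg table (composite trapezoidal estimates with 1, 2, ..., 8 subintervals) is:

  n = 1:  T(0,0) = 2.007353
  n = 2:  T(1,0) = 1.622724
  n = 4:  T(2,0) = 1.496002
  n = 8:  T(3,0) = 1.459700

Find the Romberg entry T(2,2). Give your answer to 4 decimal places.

Richardson extrapolation on the trapezoidal column (denominator 4−1=3):
T(1,1) = (4·1.622724 − 2.007353) / 3 = 1.494514
T(2,1) = (4·1.496002 − 1.622724) / 3 = 1.453761
T(2,2) = (16·1.453761 − 1.494514) / 15 = 1.451044

1.4510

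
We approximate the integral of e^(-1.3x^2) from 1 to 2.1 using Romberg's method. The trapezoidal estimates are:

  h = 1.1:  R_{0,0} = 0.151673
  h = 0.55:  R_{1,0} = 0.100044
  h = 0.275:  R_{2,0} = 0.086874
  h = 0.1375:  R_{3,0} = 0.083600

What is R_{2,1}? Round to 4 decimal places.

Richardson extrapolation on the trapezoidal column (denominator 4−1=3):
R_{2,1} = (4·0.086874 − 0.100044) / 3 = 0.082484
(Column j=1 coincides with Simpson's rule on the same nodes.)

0.0825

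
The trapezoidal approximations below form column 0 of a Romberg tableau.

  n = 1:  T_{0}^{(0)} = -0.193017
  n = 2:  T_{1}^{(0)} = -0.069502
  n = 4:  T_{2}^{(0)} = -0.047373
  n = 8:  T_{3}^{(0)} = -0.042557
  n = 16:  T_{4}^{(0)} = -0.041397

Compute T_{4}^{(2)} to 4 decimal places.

-0.0410

Richardson extrapolation on the trapezoidal column (denominator 4−1=3):
T_{3}^{(1)} = (4·(-0.042557) − (-0.047373)) / 3 = -0.040952
T_{4}^{(1)} = (4·(-0.041397) − (-0.042557)) / 3 = -0.041010
T_{4}^{(2)} = (16·(-0.041010) − (-0.040952)) / 15 = -0.041014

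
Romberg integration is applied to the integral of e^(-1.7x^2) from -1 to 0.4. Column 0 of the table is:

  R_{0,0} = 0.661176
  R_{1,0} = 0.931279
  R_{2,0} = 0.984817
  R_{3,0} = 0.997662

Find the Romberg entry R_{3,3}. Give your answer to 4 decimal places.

1.0019

Richardson extrapolation on the trapezoidal column (denominator 4−1=3):
R_{1,1} = (4·0.931279 − 0.661176) / 3 = 1.021313
R_{2,1} = (4·0.984817 − 0.931279) / 3 = 1.002663
R_{3,1} = (4·0.997662 − 0.984817) / 3 = 1.001944
R_{2,2} = (16·1.002663 − 1.021313) / 15 = 1.001420
R_{3,2} = 1.001944 + (1.001944 − 1.002663)/15 = 1.001896
R_{3,3} = 1.001896 + (1.001896 − 1.001420)/63 = 1.001904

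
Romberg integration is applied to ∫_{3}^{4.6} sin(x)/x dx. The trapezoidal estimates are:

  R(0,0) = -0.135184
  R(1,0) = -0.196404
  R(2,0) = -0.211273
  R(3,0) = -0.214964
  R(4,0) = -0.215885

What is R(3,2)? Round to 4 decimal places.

-0.2162

R(2,1) = (4·(-0.211273) − (-0.196404)) / 3 = -0.216229
R(3,1) = -0.214964 + (-0.214964 − (-0.211273))/3 = -0.216194
R(3,2) = -0.216194 + (-0.216194 − (-0.216229))/15 = -0.216192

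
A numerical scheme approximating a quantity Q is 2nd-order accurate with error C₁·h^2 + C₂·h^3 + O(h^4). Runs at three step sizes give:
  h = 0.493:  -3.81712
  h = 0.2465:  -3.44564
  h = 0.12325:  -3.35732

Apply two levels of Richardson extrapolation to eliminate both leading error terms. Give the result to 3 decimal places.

-3.329

First eliminate the h^2 term (factor 2^2 = 4):
  B₁ = (4·(-3.44564) − (-3.81712))/3 = -3.32181
  B₂ = (4·(-3.35732) − (-3.44564))/3 = -3.32788
Then eliminate the h^3 term (factor 2^3 = 8):
  (8·(-3.32788) − (-3.32181))/7 = -3.32875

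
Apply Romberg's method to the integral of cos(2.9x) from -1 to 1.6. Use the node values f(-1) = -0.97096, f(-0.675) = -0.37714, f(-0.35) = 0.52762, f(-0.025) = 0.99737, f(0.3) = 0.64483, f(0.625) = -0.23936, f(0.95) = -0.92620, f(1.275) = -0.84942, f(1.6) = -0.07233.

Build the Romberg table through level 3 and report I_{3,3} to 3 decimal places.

I_{0,0} (trapezoid, 1 panel, h=2.6000): -1.35628
I_{1,0} (trapezoid, 2 panels, h=1.3000): 0.16014
I_{2,0} (trapezoid, 4 panels, h=0.6500): -0.17901
I_{3,0} (trapezoid, 8 panels, h=0.3250): -0.24178
I_{1,1} = 0.16014 + (0.16014 − (-1.35628))/3 = 0.66561
I_{2,1} = -0.17901 + (-0.17901 − 0.16014)/3 = -0.29206
I_{3,1} = -0.24178 + (-0.24178 − (-0.17901))/3 = -0.26270
I_{2,2} = -0.29206 + (-0.29206 − 0.66561)/15 = -0.35590
I_{3,2} = -0.26270 + (-0.26270 − (-0.29206))/15 = -0.26074
I_{3,3} = -0.26074 + (-0.26074 − (-0.35590))/63 = -0.25923

-0.259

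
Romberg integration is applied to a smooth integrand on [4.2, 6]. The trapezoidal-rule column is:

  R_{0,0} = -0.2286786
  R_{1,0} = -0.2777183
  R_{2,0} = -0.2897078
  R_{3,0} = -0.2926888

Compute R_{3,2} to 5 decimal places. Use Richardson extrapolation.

-0.29368

Richardson extrapolation on the trapezoidal column (denominator 4−1=3):
R_{2,1} = -0.2897078 + (-0.2897078 − (-0.2777183))/3 = -0.2937043
R_{3,1} = (4·(-0.2926888) − (-0.2897078)) / 3 = -0.2936825
R_{3,2} = -0.2936825 + (-0.2936825 − (-0.2937043))/15 = -0.2936810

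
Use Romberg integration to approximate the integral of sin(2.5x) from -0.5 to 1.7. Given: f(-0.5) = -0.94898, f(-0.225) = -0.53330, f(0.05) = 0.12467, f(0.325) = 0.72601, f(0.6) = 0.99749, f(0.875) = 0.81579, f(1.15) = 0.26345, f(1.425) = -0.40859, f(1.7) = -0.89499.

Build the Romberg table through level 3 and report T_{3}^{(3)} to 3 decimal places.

0.305

T_{0}^{(0)} (trapezoid, 1 panel, h=2.2000): -2.02837
T_{1}^{(0)} (trapezoid, 2 panels, h=1.1000): 0.08306
T_{2}^{(0)} (trapezoid, 4 panels, h=0.5500): 0.25499
T_{3}^{(0)} (trapezoid, 8 panels, h=0.2750): 0.29247
T_{1}^{(1)} = 0.08306 + (0.08306 − (-2.02837))/3 = 0.78687
T_{2}^{(1)} = 0.25499 + (0.25499 − 0.08306)/3 = 0.31230
T_{3}^{(1)} = 0.29247 + (0.29247 − 0.25499)/3 = 0.30496
T_{2}^{(2)} = 0.31230 + (0.31230 − 0.78687)/15 = 0.28066
T_{3}^{(2)} = 0.30496 + (0.30496 − 0.31230)/15 = 0.30447
T_{3}^{(3)} = 0.30447 + (0.30447 − 0.28066)/63 = 0.30485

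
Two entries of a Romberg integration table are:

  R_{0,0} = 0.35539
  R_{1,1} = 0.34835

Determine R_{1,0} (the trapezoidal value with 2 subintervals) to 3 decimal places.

0.350

From R_{1,1} = (4·R_{1,0} − R_{0,0})/3, solve for R_{1,0}:
4·R_{1,0} = 3·0.34835 + 0.35539 = 1.40044
R_{1,0} = 0.35011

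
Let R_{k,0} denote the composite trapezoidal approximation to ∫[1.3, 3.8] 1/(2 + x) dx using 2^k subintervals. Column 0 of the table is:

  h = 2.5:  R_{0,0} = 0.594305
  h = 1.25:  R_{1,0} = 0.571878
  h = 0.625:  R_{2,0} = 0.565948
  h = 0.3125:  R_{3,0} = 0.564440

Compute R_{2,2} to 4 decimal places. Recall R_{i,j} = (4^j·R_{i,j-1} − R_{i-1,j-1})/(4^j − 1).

Richardson extrapolation on the trapezoidal column (denominator 4−1=3):
R_{1,1} = (4·0.571878 − 0.594305) / 3 = 0.564402
R_{2,1} = 0.565948 + (0.565948 − 0.571878)/3 = 0.563971
R_{2,2} = (16·0.563971 − 0.564402) / 15 = 0.563942

0.5639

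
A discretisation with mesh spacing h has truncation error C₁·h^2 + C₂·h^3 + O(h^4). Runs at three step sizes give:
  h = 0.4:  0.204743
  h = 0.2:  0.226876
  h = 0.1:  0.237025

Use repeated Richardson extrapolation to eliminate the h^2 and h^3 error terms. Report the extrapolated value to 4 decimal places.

First eliminate the h^2 term (factor 2^2 = 4):
  B₁ = (4·0.226876 − 0.204743)/3 = 0.234254
  B₂ = (4·0.237025 − 0.226876)/3 = 0.240408
Then eliminate the h^3 term (factor 2^3 = 8):
  (8·0.240408 − 0.234254)/7 = 0.241287

0.2413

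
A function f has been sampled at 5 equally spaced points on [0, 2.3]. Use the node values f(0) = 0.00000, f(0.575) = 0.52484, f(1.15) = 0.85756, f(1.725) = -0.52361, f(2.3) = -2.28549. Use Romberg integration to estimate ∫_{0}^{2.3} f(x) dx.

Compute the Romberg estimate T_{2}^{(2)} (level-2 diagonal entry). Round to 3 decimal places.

T_{0}^{(0)} (trapezoid, 1 panel, h=2.3000): -2.62831
T_{1}^{(0)} (trapezoid, 2 panels, h=1.1500): -0.32796
T_{2}^{(0)} (trapezoid, 4 panels, h=0.5750): -0.16327
T_{1}^{(1)} = -0.32796 + (-0.32796 − (-2.62831))/3 = 0.43882
T_{2}^{(1)} = -0.16327 + (-0.16327 − (-0.32796))/3 = -0.10837
T_{2}^{(2)} = -0.10837 + (-0.10837 − 0.43882)/15 = -0.14485

-0.145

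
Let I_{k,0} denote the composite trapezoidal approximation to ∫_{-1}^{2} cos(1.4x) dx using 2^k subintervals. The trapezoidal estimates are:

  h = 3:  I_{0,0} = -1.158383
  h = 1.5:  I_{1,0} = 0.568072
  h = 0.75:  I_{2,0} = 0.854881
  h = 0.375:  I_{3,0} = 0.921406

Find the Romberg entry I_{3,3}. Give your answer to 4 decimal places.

Richardson extrapolation on the trapezoidal column (denominator 4−1=3):
I_{1,1} = (4·0.568072 − (-1.158383)) / 3 = 1.143557
I_{2,1} = (4·0.854881 − 0.568072) / 3 = 0.950484
I_{3,1} = (4·0.921406 − 0.854881) / 3 = 0.943581
I_{2,2} = 0.950484 + (0.950484 − 1.143557)/15 = 0.937612
I_{3,2} = (16·0.943581 − 0.950484) / 15 = 0.943121
I_{3,3} = (64·0.943121 − 0.937612) / 63 = 0.943208
(Column j=1 coincides with Simpson's rule on the same nodes.)

0.9432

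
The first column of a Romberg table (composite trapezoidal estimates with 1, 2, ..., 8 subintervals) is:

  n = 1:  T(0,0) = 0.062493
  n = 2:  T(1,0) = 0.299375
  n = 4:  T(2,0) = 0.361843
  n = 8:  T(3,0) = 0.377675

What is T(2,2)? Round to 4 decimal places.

Richardson extrapolation on the trapezoidal column (denominator 4−1=3):
T(1,1) = 0.299375 + (0.299375 − 0.062493)/3 = 0.378336
T(2,1) = 0.361843 + (0.361843 − 0.299375)/3 = 0.382666
T(2,2) = (16·0.382666 − 0.378336) / 15 = 0.382955
(Column j=1 coincides with Simpson's rule on the same nodes.)

0.3830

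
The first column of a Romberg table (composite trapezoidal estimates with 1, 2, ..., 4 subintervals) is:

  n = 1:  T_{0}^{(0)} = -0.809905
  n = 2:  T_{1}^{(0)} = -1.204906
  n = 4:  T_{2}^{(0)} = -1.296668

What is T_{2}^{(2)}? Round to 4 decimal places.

Richardson extrapolation on the trapezoidal column (denominator 4−1=3):
T_{1}^{(1)} = -1.204906 + (-1.204906 − (-0.809905))/3 = -1.336573
T_{2}^{(1)} = -1.296668 + (-1.296668 − (-1.204906))/3 = -1.327255
T_{2}^{(2)} = (16·(-1.327255) − (-1.336573)) / 15 = -1.326634

-1.3266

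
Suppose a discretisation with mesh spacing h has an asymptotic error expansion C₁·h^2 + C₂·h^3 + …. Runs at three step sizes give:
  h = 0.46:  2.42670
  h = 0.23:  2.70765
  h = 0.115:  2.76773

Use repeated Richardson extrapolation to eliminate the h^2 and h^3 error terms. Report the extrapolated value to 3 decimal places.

2.786

First eliminate the h^2 term (factor 2^2 = 4):
  B₁ = (4·2.70765 − 2.42670)/3 = 2.80130
  B₂ = (4·2.76773 − 2.70765)/3 = 2.78776
Then eliminate the h^3 term (factor 2^3 = 8):
  (8·2.78776 − 2.80130)/7 = 2.78583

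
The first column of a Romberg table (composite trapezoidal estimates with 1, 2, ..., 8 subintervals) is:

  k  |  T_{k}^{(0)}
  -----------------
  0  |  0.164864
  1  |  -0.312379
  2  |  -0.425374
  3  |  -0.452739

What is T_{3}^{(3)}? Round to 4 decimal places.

T_{1}^{(1)} = (4·(-0.312379) − 0.164864) / 3 = -0.471460
T_{2}^{(1)} = -0.425374 + (-0.425374 − (-0.312379))/3 = -0.463039
T_{3}^{(1)} = (4·(-0.452739) − (-0.425374)) / 3 = -0.461861
T_{2}^{(2)} = (16·(-0.463039) − (-0.471460)) / 15 = -0.462478
T_{3}^{(2)} = (16·(-0.461861) − (-0.463039)) / 15 = -0.461782
T_{3}^{(3)} = (64·(-0.461782) − (-0.462478)) / 63 = -0.461771

-0.4618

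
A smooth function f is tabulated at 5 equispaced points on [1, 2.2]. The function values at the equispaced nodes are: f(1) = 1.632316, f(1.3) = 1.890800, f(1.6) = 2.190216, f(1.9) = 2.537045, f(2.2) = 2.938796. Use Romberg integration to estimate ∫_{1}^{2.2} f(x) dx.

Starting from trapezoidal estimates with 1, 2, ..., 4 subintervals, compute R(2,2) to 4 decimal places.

2.6663

R(0,0) (trapezoid, 1 panel, h=1.2000): 2.742667
R(1,0) (trapezoid, 2 panels, h=0.6000): 2.685463
R(2,0) (trapezoid, 4 panels, h=0.3000): 2.671085
R(1,1) = 2.685463 + (2.685463 − 2.742667)/3 = 2.666395
R(2,1) = 2.671085 + (2.671085 − 2.685463)/3 = 2.666292
R(2,2) = 2.666292 + (2.666292 − 2.666395)/15 = 2.666285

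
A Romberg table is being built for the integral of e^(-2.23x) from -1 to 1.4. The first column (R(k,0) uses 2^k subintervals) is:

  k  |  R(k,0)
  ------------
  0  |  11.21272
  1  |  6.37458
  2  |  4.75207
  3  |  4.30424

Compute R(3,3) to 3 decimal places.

Richardson extrapolation on the trapezoidal column (denominator 4−1=3):
R(1,1) = (4·6.37458 − 11.21272) / 3 = 4.76187
R(2,1) = (4·4.75207 − 6.37458) / 3 = 4.21123
R(3,1) = (4·4.30424 − 4.75207) / 3 = 4.15496
R(2,2) = 4.21123 + (4.21123 − 4.76187)/15 = 4.17452
R(3,2) = (16·4.15496 − 4.21123) / 15 = 4.15121
R(3,3) = (64·4.15121 − 4.17452) / 63 = 4.15084

4.151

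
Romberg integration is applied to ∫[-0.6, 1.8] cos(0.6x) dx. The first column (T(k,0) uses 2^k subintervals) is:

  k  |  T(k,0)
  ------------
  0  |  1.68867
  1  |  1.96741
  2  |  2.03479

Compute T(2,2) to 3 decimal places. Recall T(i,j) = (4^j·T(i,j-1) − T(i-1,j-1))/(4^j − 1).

2.057

T(1,1) = 1.96741 + (1.96741 − 1.68867)/3 = 2.06032
T(2,1) = (4·2.03479 − 1.96741) / 3 = 2.05725
T(2,2) = (16·2.05725 − 2.06032) / 15 = 2.05705
(Column j=1 coincides with Simpson's rule on the same nodes.)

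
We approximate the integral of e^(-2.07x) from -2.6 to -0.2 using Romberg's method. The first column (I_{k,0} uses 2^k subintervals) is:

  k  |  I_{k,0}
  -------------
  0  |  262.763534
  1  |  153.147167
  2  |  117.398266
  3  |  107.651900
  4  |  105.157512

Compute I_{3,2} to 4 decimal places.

I_{2,1} = 117.398266 + (117.398266 − 153.147167)/3 = 105.481966
I_{3,1} = (4·107.651900 − 117.398266) / 3 = 104.403111
I_{3,2} = (16·104.403111 − 105.481966) / 15 = 104.331187
(Column j=1 coincides with Simpson's rule on the same nodes.)

104.3312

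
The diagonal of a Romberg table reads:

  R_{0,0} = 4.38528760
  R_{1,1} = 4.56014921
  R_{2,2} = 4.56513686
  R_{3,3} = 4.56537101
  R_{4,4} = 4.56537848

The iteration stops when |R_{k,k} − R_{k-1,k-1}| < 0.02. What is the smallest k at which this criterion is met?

|R_{1,1} − R_{0,0}| = 0.17486161 ≥ 0.02
|R_{2,2} − R_{1,1}| = 0.00498765 < 0.02

k = 2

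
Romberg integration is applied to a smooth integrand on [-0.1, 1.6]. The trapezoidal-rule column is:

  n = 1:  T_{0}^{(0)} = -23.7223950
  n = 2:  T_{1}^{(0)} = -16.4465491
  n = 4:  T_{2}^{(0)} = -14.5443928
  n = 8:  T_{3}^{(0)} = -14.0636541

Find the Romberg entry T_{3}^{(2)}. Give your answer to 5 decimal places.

-13.90295

Richardson extrapolation on the trapezoidal column (denominator 4−1=3):
T_{2}^{(1)} = (4·(-14.5443928) − (-16.4465491)) / 3 = -13.9103407
T_{3}^{(1)} = -14.0636541 + (-14.0636541 − (-14.5443928))/3 = -13.9034079
T_{3}^{(2)} = -13.9034079 + (-13.9034079 − (-13.9103407))/15 = -13.9029457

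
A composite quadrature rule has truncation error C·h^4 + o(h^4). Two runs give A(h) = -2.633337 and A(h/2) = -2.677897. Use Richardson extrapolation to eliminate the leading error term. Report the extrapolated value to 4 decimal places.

The leading error scales as h^4; refining by a factor of 2 reduces it by 2^4 = 16.
Extrapolated value = (16·A(h/2) − A(h)) / (16 − 1)
= (16·(-2.677897) − (-2.633337)) / 15
= -40.213015 / 15 = -2.680868

-2.6809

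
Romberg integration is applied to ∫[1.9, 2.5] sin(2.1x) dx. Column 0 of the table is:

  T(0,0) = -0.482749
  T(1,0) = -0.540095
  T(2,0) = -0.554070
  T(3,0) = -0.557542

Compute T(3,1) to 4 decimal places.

Richardson extrapolation on the trapezoidal column (denominator 4−1=3):
T(3,1) = -0.557542 + (-0.557542 − (-0.554070))/3 = -0.558699
(Column j=1 coincides with Simpson's rule on the same nodes.)

-0.5587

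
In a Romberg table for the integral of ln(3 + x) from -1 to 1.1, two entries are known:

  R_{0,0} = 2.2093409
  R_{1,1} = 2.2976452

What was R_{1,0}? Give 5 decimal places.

From R_{1,1} = (4·R_{1,0} − R_{0,0})/3, solve for R_{1,0}:
4·R_{1,0} = 3·2.2976452 + 2.2093409 = 9.1022765
R_{1,0} = 2.2755691

2.27557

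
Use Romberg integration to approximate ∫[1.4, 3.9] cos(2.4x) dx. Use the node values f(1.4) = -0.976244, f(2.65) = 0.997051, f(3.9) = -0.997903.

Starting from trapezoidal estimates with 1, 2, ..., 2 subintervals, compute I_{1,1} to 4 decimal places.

0.8392

I_{0,0} (trapezoid, 1 panel, h=2.5000): -2.467684
I_{1,0} (trapezoid, 2 panels, h=1.2500): 0.012472
I_{1,1} = 0.012472 + (0.012472 − (-2.467684))/3 = 0.839191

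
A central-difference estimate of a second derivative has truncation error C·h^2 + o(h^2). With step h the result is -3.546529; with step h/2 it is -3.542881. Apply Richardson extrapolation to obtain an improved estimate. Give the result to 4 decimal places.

Extrapolated value = (4·A(h/2) − A(h)) / (4 − 1)
= (4·(-3.542881) − (-3.546529)) / 3
= -10.624995 / 3 = -3.541665

-3.5417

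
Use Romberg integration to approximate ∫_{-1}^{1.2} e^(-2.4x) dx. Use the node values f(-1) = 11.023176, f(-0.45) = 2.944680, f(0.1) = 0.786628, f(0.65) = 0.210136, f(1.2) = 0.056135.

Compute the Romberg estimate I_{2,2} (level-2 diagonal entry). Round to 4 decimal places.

4.5943

I_{0,0} (trapezoid, 1 panel, h=2.2000): 12.187242
I_{1,0} (trapezoid, 2 panels, h=1.1000): 6.958912
I_{2,0} (trapezoid, 4 panels, h=0.5500): 5.214605
I_{1,1} = 6.958912 + (6.958912 − 12.187242)/3 = 5.216135
I_{2,1} = 5.214605 + (5.214605 − 6.958912)/3 = 4.633169
I_{2,2} = 4.633169 + (4.633169 − 5.216135)/15 = 4.594305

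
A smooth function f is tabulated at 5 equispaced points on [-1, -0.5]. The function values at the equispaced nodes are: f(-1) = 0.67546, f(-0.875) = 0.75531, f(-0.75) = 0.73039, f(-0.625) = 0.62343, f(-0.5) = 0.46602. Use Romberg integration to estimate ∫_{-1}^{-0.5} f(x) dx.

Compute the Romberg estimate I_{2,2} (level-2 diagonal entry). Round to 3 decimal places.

0.338

I_{0,0} (trapezoid, 1 panel, h=0.5000): 0.28537
I_{1,0} (trapezoid, 2 panels, h=0.2500): 0.32528
I_{2,0} (trapezoid, 4 panels, h=0.1250): 0.33498
I_{1,1} = 0.32528 + (0.32528 − 0.28537)/3 = 0.33858
I_{2,1} = 0.33498 + (0.33498 − 0.32528)/3 = 0.33821
I_{2,2} = 0.33821 + (0.33821 − 0.33858)/15 = 0.33819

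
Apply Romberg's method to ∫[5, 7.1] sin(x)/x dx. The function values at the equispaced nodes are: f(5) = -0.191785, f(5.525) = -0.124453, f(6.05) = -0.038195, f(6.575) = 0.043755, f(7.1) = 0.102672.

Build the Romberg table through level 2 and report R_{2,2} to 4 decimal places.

-0.0855

R_{0,0} (trapezoid, 1 panel, h=2.1000): -0.093569
R_{1,0} (trapezoid, 2 panels, h=1.0500): -0.086889
R_{2,0} (trapezoid, 4 panels, h=0.5250): -0.085811
R_{1,1} = -0.086889 + (-0.086889 − (-0.093569))/3 = -0.084662
R_{2,1} = -0.085811 + (-0.085811 − (-0.086889))/3 = -0.085452
R_{2,2} = -0.085452 + (-0.085452 − (-0.084662))/15 = -0.085505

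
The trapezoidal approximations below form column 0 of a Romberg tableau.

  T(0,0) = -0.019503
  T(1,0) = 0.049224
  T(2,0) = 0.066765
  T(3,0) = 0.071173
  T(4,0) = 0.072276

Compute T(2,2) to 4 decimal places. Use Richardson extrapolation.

0.0726

Richardson extrapolation on the trapezoidal column (denominator 4−1=3):
T(1,1) = (4·0.049224 − (-0.019503)) / 3 = 0.072133
T(2,1) = (4·0.066765 − 0.049224) / 3 = 0.072612
T(2,2) = (16·0.072612 − 0.072133) / 15 = 0.072644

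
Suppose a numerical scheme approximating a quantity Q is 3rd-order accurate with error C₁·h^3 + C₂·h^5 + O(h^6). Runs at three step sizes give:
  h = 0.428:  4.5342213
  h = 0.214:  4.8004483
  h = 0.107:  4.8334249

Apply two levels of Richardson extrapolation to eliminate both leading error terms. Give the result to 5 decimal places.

First eliminate the h^3 term (factor 2^3 = 8):
  B₁ = (8·4.8004483 − 4.5342213)/7 = 4.8384807
  B₂ = (8·4.8334249 − 4.8004483)/7 = 4.8381358
Then eliminate the h^5 term (factor 2^5 = 32):
  (32·4.8381358 − 4.8384807)/31 = 4.8381247

4.83812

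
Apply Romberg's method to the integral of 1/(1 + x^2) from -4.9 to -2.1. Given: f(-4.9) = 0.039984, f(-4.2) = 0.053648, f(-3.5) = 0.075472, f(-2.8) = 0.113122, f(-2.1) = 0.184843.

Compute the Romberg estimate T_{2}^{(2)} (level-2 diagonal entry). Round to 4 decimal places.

T_{0}^{(0)} (trapezoid, 1 panel, h=2.8000): 0.314758
T_{1}^{(0)} (trapezoid, 2 panels, h=1.4000): 0.263040
T_{2}^{(0)} (trapezoid, 4 panels, h=0.7000): 0.248259
T_{1}^{(1)} = 0.263040 + (0.263040 − 0.314758)/3 = 0.245801
T_{2}^{(1)} = 0.248259 + (0.248259 − 0.263040)/3 = 0.243332
T_{2}^{(2)} = 0.243332 + (0.243332 − 0.245801)/15 = 0.243167

0.2432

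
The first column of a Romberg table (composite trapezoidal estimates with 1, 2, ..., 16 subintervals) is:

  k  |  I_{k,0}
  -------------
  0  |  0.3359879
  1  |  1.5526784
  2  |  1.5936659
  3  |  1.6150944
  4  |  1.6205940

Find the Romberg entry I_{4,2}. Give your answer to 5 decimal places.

I_{3,1} = (4·1.6150944 − 1.5936659) / 3 = 1.6222372
I_{4,1} = (4·1.6205940 − 1.6150944) / 3 = 1.6224272
I_{4,2} = 1.6224272 + (1.6224272 − 1.6222372)/15 = 1.6224399

1.62244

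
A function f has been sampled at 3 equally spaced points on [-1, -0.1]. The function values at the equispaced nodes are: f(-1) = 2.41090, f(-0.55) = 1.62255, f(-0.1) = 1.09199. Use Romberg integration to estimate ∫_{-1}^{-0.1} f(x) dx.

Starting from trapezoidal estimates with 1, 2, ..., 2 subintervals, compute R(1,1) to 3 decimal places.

R(0,0) (trapezoid, 1 panel, h=0.9000): 1.57630
R(1,0) (trapezoid, 2 panels, h=0.4500): 1.51830
R(1,1) = 1.51830 + (1.51830 − 1.57630)/3 = 1.49897

1.499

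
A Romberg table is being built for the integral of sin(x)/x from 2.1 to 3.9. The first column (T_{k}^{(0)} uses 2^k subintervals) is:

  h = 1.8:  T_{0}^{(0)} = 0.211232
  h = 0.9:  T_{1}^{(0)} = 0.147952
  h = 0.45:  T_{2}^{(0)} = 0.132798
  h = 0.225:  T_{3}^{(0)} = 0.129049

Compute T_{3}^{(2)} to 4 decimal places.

0.1278

T_{2}^{(1)} = 0.132798 + (0.132798 − 0.147952)/3 = 0.127747
T_{3}^{(1)} = (4·0.129049 − 0.132798) / 3 = 0.127799
T_{3}^{(2)} = 0.127799 + (0.127799 − 0.127747)/15 = 0.127802
(Column j=1 coincides with Simpson's rule on the same nodes.)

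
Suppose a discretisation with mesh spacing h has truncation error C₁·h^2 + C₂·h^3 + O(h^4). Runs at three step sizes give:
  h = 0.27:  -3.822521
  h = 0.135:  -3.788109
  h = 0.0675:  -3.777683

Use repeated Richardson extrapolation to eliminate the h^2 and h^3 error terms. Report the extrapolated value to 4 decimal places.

First eliminate the h^2 term (factor 2^2 = 4):
  B₁ = (4·(-3.788109) − (-3.822521))/3 = -3.776638
  B₂ = (4·(-3.777683) − (-3.788109))/3 = -3.774208
Then eliminate the h^3 term (factor 2^3 = 8):
  (8·(-3.774208) − (-3.776638))/7 = -3.773861

-3.7739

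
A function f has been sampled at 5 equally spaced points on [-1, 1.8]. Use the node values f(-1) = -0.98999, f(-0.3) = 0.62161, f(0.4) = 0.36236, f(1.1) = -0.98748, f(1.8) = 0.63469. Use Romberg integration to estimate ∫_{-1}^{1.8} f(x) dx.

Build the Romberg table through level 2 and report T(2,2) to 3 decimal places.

T(0,0) (trapezoid, 1 panel, h=2.8000): -0.49742
T(1,0) (trapezoid, 2 panels, h=1.4000): 0.25859
T(2,0) (trapezoid, 4 panels, h=0.7000): -0.12681
T(1,1) = 0.25859 + (0.25859 − (-0.49742))/3 = 0.51059
T(2,1) = -0.12681 + (-0.12681 − 0.25859)/3 = -0.25528
T(2,2) = -0.25528 + (-0.25528 − 0.51059)/15 = -0.30634

-0.306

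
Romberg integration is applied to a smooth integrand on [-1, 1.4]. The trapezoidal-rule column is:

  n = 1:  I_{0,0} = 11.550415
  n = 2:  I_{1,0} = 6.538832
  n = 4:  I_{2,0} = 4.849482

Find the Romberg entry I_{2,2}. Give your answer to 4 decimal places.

4.2476

I_{1,1} = (4·6.538832 − 11.550415) / 3 = 4.868304
I_{2,1} = 4.849482 + (4.849482 − 6.538832)/3 = 4.286365
I_{2,2} = (16·4.286365 − 4.868304) / 15 = 4.247569
(Column j=1 coincides with Simpson's rule on the same nodes.)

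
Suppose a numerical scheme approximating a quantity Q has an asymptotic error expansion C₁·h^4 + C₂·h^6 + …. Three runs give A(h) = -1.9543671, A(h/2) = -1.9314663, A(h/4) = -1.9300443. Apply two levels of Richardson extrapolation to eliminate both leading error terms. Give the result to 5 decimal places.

-1.92995

First eliminate the h^4 term (factor 2^4 = 16):
  B₁ = (16·(-1.9314663) − (-1.9543671))/15 = -1.9299396
  B₂ = (16·(-1.9300443) − (-1.9314663))/15 = -1.9299495
Then eliminate the h^6 term (factor 2^6 = 64):
  (64·(-1.9299495) − (-1.9299396))/63 = -1.9299497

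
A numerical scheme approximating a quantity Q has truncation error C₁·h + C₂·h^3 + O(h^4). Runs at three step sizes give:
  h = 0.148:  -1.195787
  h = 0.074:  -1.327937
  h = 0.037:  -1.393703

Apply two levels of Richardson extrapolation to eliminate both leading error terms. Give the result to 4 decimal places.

-1.4594

First eliminate the h term (factor 2^1 = 2):
  B₁ = (2·(-1.327937) − (-1.195787))/1 = -1.460087
  B₂ = (2·(-1.393703) − (-1.327937))/1 = -1.459469
Then eliminate the h^3 term (factor 2^3 = 8):
  (8·(-1.459469) − (-1.460087))/7 = -1.459381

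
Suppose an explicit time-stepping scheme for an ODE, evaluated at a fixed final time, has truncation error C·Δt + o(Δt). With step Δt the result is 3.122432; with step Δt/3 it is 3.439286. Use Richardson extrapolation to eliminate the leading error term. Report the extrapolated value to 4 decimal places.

3.5977

The leading error scales as Δt; refining by a factor of 3 reduces it by 3^1 = 3.
Extrapolated value = (3·A(Δt/3) − A(Δt)) / (3 − 1)
= (3·3.439286 − 3.122432) / 2
= 7.195426 / 2 = 3.597713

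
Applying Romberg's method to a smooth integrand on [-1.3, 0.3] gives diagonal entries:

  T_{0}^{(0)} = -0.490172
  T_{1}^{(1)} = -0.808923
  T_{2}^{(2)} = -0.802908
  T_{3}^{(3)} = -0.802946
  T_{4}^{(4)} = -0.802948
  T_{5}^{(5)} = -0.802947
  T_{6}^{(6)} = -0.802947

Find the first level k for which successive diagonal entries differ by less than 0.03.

k = 2

|T_{1}^{(1)} − T_{0}^{(0)}| = 0.318751 ≥ 0.03
|T_{2}^{(2)} − T_{1}^{(1)}| = 0.006015 < 0.03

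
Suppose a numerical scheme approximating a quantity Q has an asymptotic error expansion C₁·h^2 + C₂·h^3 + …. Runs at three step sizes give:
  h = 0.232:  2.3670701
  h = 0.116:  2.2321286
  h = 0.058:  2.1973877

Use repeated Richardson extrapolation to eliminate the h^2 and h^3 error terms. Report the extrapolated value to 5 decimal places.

First eliminate the h^2 term (factor 2^2 = 4):
  B₁ = (4·2.2321286 − 2.3670701)/3 = 2.1871481
  B₂ = (4·2.1973877 − 2.2321286)/3 = 2.1858074
Then eliminate the h^3 term (factor 2^3 = 8):
  (8·2.1858074 − 2.1871481)/7 = 2.1856159

2.18562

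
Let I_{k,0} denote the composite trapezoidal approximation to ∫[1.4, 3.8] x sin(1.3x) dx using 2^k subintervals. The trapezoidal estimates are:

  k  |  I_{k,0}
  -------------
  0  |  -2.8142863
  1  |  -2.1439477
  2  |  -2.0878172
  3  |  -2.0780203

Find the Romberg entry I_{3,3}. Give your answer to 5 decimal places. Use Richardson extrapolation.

I_{1,1} = -2.1439477 + (-2.1439477 − (-2.8142863))/3 = -1.9205015
I_{2,1} = (4·(-2.0878172) − (-2.1439477)) / 3 = -2.0691070
I_{3,1} = (4·(-2.0780203) − (-2.0878172)) / 3 = -2.0747547
I_{2,2} = (16·(-2.0691070) − (-1.9205015)) / 15 = -2.0790140
I_{3,2} = (16·(-2.0747547) − (-2.0691070)) / 15 = -2.0751312
I_{3,3} = (64·(-2.0751312) − (-2.0790140)) / 63 = -2.0750696

-2.07507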